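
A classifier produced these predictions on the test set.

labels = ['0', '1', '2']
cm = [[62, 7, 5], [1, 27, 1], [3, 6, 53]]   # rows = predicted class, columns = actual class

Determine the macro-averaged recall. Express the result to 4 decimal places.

Per-class recall (TP/(TP+FN)):
  0: TP=62, FN=1+3=4 → 62/66 = 0.93939
  1: TP=27, FN=7+6=13 → 27/40 = 0.67500
  2: TP=53, FN=5+1=6 → 53/59 = 0.89831
Macro-recall = mean = (0.93939 + 0.67500 + 0.89831) / 3 = 0.8376

0.8376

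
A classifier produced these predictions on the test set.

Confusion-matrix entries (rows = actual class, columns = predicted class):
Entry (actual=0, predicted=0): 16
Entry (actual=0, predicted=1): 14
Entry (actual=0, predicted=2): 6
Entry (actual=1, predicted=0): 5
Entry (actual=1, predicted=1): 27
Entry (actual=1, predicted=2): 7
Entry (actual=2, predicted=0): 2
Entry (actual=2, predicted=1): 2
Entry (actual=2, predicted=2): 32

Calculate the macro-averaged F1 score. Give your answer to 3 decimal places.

0.664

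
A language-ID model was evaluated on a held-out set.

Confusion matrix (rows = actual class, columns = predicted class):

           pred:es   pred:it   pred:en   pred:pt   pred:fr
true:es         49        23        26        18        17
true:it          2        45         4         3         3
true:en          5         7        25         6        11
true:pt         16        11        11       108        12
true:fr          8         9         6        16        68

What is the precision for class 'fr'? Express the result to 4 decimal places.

Treat 'fr' as positive and all other classes as negative.
precision = TP/(TP+FP).
fr: TP=68, FP=17+3+11+12=43 → 68/111 = 0.61261

0.6126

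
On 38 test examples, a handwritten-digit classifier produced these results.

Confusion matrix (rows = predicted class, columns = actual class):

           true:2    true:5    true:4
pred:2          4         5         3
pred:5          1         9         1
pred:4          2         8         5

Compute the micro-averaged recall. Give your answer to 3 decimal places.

Micro-averaging pools counts across classes: ΣTP=18, ΣFP=20, ΣFN=20.
Micro-recall = TP/(TP+FN) on pooled counts = 0.474 (equals overall accuracy in single-label multiclass).

0.474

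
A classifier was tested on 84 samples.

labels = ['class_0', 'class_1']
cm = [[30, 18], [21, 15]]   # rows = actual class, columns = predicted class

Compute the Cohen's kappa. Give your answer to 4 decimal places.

0.0421

Observed agreement pₒ = trace/N = 45/84 = 0.53571
Expected agreement pₑ = Σ (rowᵢ·colᵢ)/N² = (48·51 + 36·33)/84² = 0.51531
κ = (pₒ − pₑ)/(1 − pₑ) = (0.53571 − 0.51531)/(1 − 0.51531) = 0.0421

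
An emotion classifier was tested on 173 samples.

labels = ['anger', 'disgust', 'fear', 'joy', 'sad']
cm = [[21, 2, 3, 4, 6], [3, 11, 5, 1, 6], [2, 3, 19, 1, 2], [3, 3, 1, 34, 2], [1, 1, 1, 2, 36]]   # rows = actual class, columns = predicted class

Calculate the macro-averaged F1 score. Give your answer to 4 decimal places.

Per-class F1 score (2·TP/(2·TP+FP+FN)):
  anger: TP=21, FP=3+2+3+1=9, FN=2+3+4+6=15 → 42/66 = 0.63636
  disgust: TP=11, FP=2+3+3+1=9, FN=3+5+1+6=15 → 22/46 = 0.47826
  fear: TP=19, FP=3+5+1+1=10, FN=2+3+1+2=8 → 38/56 = 0.67857
  joy: TP=34, FP=4+1+1+2=8, FN=3+3+1+2=9 → 68/85 = 0.80000
  sad: TP=36, FP=6+6+2+2=16, FN=1+1+1+2=5 → 72/93 = 0.77419
Macro-F1 score = mean = (0.63636 + 0.47826 + 0.67857 + 0.80000 + 0.77419) / 5 = 0.6735

0.6735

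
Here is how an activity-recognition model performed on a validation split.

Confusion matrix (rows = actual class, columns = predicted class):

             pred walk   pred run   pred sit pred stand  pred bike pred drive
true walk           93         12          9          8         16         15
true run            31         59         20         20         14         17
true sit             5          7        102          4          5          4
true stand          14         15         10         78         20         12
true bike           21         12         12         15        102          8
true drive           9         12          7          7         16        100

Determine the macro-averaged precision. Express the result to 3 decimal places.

Per-class precision (TP/(TP+FP)):
  walk: TP=93, FP=31+5+14+21+9=80 → 93/173 = 0.5376
  run: TP=59, FP=12+7+15+12+12=58 → 59/117 = 0.5043
  sit: TP=102, FP=9+20+10+12+7=58 → 102/160 = 0.6375
  stand: TP=78, FP=8+20+4+15+7=54 → 78/132 = 0.5909
  bike: TP=102, FP=16+14+5+20+16=71 → 102/173 = 0.5896
  drive: TP=100, FP=15+17+4+12+8=56 → 100/156 = 0.6410
Macro-precision = mean = (0.5376 + 0.5043 + 0.6375 + 0.5909 + 0.5896 + 0.6410) / 6 = 0.583

0.583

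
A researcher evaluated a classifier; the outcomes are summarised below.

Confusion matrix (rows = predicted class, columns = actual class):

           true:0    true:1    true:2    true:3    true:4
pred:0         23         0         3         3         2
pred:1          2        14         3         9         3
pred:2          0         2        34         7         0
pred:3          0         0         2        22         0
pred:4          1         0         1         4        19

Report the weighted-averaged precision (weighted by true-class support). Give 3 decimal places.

0.779

Per-class precision (TP/(TP+FP)):
  0: TP=23, FP=0+3+3+2=8 → 23/31 = 0.7419
  1: TP=14, FP=2+3+9+3=17 → 14/31 = 0.4516
  2: TP=34, FP=0+2+7+0=9 → 34/43 = 0.7907
  3: TP=22, FP=0+0+2+0=2 → 22/24 = 0.9167
  4: TP=19, FP=1+0+1+4=6 → 19/25 = 0.7600
Weighted-precision = Σ (supportᵢ/N)·precisionᵢ with N=154: (26/154)·0.7419 + (16/154)·0.4516 + (43/154)·0.7907 + (45/154)·0.9167 + (24/154)·0.7600 = 0.779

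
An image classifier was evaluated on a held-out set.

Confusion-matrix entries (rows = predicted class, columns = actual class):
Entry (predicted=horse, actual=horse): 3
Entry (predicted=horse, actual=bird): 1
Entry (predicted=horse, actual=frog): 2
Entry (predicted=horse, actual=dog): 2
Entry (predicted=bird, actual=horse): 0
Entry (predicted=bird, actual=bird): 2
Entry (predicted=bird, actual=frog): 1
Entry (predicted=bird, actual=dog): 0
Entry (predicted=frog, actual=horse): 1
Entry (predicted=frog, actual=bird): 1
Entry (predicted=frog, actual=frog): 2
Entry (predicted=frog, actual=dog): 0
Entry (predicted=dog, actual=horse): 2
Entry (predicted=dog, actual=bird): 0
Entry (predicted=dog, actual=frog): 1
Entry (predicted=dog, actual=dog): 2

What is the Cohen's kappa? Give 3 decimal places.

0.257

Observed agreement pₒ = trace/N = 9/20 = 0.4500
Expected agreement pₑ = Σ (rowᵢ·colᵢ)/N² = (6·8 + 4·3 + 6·4 + 4·5)/20² = 0.2600
κ = (pₒ − pₑ)/(1 − pₑ) = (0.4500 − 0.2600)/(1 − 0.2600) = 0.257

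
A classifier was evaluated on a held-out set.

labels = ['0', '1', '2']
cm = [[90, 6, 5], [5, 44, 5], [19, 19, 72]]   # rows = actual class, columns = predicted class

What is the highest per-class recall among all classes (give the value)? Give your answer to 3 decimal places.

0.891

Per-class recall (TP/(TP+FN)):
  0: TP=90, FN=6+5=11 → 90/101 = 0.8911
  1: TP=44, FN=5+5=10 → 44/54 = 0.8148
  2: TP=72, FN=19+19=38 → 72/110 = 0.6545
Highest is class '0' with recall = 0.891.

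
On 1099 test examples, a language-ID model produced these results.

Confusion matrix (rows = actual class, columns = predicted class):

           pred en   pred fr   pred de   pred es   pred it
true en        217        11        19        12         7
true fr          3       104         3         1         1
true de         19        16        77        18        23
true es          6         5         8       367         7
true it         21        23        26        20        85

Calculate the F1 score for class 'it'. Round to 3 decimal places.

Take TP from the diagonal, FP from the rest of the 'it' prediction marginal, FN from the rest of the 'it' actual marginal.
F1 score = 2·TP/(2·TP+FP+FN).
it: TP=85, FP=7+1+23+7=38, FN=21+23+26+20=90 → 170/298 = 0.5705

0.570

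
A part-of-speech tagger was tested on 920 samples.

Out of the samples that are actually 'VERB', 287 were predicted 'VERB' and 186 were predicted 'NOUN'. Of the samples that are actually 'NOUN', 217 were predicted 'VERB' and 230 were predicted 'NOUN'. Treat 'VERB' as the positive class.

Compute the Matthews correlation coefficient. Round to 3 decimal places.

0.122

MCC = (TP·TN − FP·FN) / √((TP+FP)(TP+FN)(TN+FP)(TN+FN))
Numerator = 287·230 − 217·186 = 25648
Denominator = √(504·473·447·416) = √44329469184 = 210545.6463
MCC = 25648 / 210545.6463 = 0.122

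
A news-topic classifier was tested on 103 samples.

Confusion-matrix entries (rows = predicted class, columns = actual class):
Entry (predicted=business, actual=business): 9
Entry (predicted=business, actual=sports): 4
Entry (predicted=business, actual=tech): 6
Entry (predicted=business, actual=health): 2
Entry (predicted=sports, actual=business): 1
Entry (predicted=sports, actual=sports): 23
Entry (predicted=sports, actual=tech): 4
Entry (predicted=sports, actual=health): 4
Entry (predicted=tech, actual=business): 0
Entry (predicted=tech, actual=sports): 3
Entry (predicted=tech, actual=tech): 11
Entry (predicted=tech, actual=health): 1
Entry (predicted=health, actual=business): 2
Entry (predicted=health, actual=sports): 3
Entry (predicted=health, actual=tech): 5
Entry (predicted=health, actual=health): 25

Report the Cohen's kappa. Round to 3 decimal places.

Observed agreement pₒ = trace/N = 68/103 = 0.6602
Expected agreement pₑ = Σ (rowᵢ·colᵢ)/N² = (12·21 + 33·32 + 26·15 + 32·35)/103² = 0.2656
κ = (pₒ − pₑ)/(1 − pₑ) = (0.6602 − 0.2656)/(1 − 0.2656) = 0.537

0.537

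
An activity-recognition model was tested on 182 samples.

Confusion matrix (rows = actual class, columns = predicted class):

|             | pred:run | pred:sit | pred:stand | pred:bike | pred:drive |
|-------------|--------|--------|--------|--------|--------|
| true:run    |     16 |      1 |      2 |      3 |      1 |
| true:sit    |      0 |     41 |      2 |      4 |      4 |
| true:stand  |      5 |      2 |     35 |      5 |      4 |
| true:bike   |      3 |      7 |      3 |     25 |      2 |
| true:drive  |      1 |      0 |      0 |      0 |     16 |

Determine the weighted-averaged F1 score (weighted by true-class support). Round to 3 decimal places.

Per-class F1 score (2·TP/(2·TP+FP+FN)):
  run: TP=16, FP=0+5+3+1=9, FN=1+2+3+1=7 → 32/48 = 0.6667
  sit: TP=41, FP=1+2+7+0=10, FN=0+2+4+4=10 → 82/102 = 0.8039
  stand: TP=35, FP=2+2+3+0=7, FN=5+2+5+4=16 → 70/93 = 0.7527
  bike: TP=25, FP=3+4+5+0=12, FN=3+7+3+2=15 → 50/77 = 0.6494
  drive: TP=16, FP=1+4+4+2=11, FN=1+0+0+0=1 → 32/44 = 0.7273
Weighted-F1 score = Σ (supportᵢ/N)·F1 scoreᵢ with N=182: (23/182)·0.6667 + (51/182)·0.8039 + (51/182)·0.7527 + (40/182)·0.6494 + (17/182)·0.7273 = 0.731

0.731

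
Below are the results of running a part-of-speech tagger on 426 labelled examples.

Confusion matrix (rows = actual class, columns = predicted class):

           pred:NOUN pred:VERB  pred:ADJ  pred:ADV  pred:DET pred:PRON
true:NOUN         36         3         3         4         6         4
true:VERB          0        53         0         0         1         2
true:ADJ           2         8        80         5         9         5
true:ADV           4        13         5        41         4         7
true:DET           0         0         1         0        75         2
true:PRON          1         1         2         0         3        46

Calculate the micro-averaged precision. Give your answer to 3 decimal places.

0.777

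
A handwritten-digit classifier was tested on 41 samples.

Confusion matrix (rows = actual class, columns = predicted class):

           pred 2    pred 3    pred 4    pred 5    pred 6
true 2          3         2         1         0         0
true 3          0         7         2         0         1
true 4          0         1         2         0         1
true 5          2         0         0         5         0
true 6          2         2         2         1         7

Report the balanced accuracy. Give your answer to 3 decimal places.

0.583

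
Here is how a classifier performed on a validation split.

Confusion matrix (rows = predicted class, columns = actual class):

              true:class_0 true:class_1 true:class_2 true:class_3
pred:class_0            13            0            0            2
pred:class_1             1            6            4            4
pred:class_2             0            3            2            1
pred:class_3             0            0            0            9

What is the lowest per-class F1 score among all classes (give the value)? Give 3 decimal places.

0.333

Per-class F1 score (2·TP/(2·TP+FP+FN)):
  class_0: TP=13, FP=0+0+2=2, FN=1+0+0=1 → 26/29 = 0.8966
  class_1: TP=6, FP=1+4+4=9, FN=0+3+0=3 → 12/24 = 0.5000
  class_2: TP=2, FP=0+3+1=4, FN=0+4+0=4 → 4/12 = 0.3333
  class_3: TP=9, FP=0+0+0=0, FN=2+4+1=7 → 18/25 = 0.7200
Lowest is class 'class_2' with F1 score = 0.333.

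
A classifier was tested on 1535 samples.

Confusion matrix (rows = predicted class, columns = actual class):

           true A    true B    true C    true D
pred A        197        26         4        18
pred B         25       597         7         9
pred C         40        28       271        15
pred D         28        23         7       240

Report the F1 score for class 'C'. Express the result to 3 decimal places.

Take TP from the diagonal, FP from the rest of the 'C' prediction marginal, FN from the rest of the 'C' actual marginal.
F1 score = 2·TP/(2·TP+FP+FN).
C: TP=271, FP=40+28+15=83, FN=4+7+7=18 → 542/643 = 0.8429

0.843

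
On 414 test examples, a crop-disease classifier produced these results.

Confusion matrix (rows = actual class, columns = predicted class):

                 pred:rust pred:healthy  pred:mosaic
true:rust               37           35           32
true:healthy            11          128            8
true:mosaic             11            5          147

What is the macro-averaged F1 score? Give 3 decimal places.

0.702

Per-class F1 score (2·TP/(2·TP+FP+FN)):
  rust: TP=37, FP=11+11=22, FN=35+32=67 → 74/163 = 0.4540
  healthy: TP=128, FP=35+5=40, FN=11+8=19 → 256/315 = 0.8127
  mosaic: TP=147, FP=32+8=40, FN=11+5=16 → 294/350 = 0.8400
Macro-F1 score = mean = (0.4540 + 0.8127 + 0.8400) / 3 = 0.702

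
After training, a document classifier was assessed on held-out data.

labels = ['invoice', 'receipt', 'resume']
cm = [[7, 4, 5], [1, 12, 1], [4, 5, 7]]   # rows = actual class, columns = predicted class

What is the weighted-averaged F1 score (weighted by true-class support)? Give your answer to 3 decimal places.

0.551

Per-class F1 score (2·TP/(2·TP+FP+FN)):
  invoice: TP=7, FP=1+4=5, FN=4+5=9 → 14/28 = 0.5000
  receipt: TP=12, FP=4+5=9, FN=1+1=2 → 24/35 = 0.6857
  resume: TP=7, FP=5+1=6, FN=4+5=9 → 14/29 = 0.4828
Weighted-F1 score = Σ (supportᵢ/N)·F1 scoreᵢ with N=46: (16/46)·0.5000 + (14/46)·0.6857 + (16/46)·0.4828 = 0.551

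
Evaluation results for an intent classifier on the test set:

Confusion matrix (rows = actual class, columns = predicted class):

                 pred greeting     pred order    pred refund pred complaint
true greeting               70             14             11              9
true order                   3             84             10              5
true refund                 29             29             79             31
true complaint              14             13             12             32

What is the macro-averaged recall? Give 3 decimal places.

0.604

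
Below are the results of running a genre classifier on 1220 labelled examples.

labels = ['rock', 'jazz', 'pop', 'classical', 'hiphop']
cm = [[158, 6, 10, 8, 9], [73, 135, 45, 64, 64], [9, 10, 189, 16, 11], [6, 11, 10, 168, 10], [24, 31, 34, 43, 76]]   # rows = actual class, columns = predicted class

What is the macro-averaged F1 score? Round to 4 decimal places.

Per-class F1 score (2·TP/(2·TP+FP+FN)):
  rock: TP=158, FP=73+9+6+24=112, FN=6+10+8+9=33 → 316/461 = 0.68547
  jazz: TP=135, FP=6+10+11+31=58, FN=73+45+64+64=246 → 270/574 = 0.47038
  pop: TP=189, FP=10+45+10+34=99, FN=9+10+16+11=46 → 378/523 = 0.72275
  classical: TP=168, FP=8+64+16+43=131, FN=6+11+10+10=37 → 336/504 = 0.66667
  hiphop: TP=76, FP=9+64+11+10=94, FN=24+31+34+43=132 → 152/378 = 0.40212
Macro-F1 score = mean = (0.68547 + 0.47038 + 0.72275 + 0.66667 + 0.40212) / 5 = 0.5895

0.5895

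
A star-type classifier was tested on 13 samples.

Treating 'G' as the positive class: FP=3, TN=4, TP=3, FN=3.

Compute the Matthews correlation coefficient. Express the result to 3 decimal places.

0.071

MCC = (TP·TN − FP·FN) / √((TP+FP)(TP+FN)(TN+FP)(TN+FN))
Numerator = 3·4 − 3·3 = 3
Denominator = √(6·6·7·7) = √1764 = 42.0000
MCC = 3 / 42.0000 = 0.071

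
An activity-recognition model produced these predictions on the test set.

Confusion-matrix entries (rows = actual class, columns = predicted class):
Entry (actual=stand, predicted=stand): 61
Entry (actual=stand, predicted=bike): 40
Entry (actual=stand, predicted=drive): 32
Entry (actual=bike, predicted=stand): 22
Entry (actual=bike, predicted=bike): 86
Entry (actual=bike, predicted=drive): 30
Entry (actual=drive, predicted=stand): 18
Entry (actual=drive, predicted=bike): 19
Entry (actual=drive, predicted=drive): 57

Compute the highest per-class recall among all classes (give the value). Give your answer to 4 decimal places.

0.6232

Per-class recall (TP/(TP+FN)):
  stand: TP=61, FN=40+32=72 → 61/133 = 0.45865
  bike: TP=86, FN=22+30=52 → 86/138 = 0.62319
  drive: TP=57, FN=18+19=37 → 57/94 = 0.60638
Highest is class 'bike' with recall = 0.6232.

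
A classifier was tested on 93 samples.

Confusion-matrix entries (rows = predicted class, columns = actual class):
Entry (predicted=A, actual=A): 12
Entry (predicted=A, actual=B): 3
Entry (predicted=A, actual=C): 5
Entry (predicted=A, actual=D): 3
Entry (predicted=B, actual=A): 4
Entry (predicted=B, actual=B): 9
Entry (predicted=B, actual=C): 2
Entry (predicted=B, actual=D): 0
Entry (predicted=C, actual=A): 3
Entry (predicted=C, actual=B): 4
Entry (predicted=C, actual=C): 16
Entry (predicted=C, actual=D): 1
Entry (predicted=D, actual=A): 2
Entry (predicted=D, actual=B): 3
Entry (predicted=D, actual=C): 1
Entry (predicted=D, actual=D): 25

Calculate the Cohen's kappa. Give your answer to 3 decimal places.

Observed agreement pₒ = trace/N = 62/93 = 0.6667
Expected agreement pₑ = Σ (rowᵢ·colᵢ)/N² = (21·23 + 19·15 + 24·24 + 29·31)/93² = 0.2593
κ = (pₒ − pₑ)/(1 − pₑ) = (0.6667 − 0.2593)/(1 − 0.2593) = 0.550

0.550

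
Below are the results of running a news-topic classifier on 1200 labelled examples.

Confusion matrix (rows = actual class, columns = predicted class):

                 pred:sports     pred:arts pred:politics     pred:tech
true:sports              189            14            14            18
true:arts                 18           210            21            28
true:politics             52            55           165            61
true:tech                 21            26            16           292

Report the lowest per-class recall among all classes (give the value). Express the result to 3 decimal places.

0.495

Per-class recall (TP/(TP+FN)):
  sports: TP=189, FN=14+14+18=46 → 189/235 = 0.8043
  arts: TP=210, FN=18+21+28=67 → 210/277 = 0.7581
  politics: TP=165, FN=52+55+61=168 → 165/333 = 0.4955
  tech: TP=292, FN=21+26+16=63 → 292/355 = 0.8225
Lowest is class 'politics' with recall = 0.495.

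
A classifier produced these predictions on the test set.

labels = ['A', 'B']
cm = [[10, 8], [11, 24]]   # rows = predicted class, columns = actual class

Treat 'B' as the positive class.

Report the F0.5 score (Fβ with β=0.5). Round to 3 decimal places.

0.698

Fβ = (1+β²)·TP / ((1+β²)·TP + β²·FN + FP), with β²=1/4
= 1.25·24 / (1.25·24 + 0.25·8 + 11) = 0.698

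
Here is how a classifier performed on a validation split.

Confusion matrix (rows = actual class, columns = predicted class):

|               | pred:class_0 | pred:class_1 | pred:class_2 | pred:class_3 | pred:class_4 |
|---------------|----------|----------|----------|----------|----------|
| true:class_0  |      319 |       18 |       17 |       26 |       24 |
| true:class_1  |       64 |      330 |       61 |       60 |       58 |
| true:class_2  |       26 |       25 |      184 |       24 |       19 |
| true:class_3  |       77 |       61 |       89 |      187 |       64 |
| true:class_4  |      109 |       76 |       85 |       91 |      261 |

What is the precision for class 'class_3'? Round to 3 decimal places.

0.482

precision = TP/(TP+FP).
class_3: TP=187, FP=26+60+24+91=201 → 187/388 = 0.4820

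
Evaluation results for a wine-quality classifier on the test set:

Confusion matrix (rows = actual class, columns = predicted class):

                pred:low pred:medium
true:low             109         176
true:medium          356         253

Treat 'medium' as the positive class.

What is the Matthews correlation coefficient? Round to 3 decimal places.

-0.189

MCC = (TP·TN − FP·FN) / √((TP+FP)(TP+FN)(TN+FP)(TN+FN))
Numerator = 253·109 − 176·356 = -35079
Denominator = √(429·609·285·465) = √34623614025 = 186074.2164
MCC = -35079 / 186074.2164 = -0.189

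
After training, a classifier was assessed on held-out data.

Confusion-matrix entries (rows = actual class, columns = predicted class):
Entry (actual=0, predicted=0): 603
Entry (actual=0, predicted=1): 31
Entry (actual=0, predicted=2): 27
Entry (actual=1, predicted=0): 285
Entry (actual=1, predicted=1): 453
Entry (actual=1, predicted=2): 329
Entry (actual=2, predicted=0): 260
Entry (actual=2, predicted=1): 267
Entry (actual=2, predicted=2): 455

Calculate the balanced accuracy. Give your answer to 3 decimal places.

0.600

Balanced accuracy = mean of per-class recall.
  0: recall = 603/661 = 0.9123
  1: recall = 453/1067 = 0.4246
  2: recall = 455/982 = 0.4633
Mean = (0.9123 + 0.4246 + 0.4633) / 3 = 0.600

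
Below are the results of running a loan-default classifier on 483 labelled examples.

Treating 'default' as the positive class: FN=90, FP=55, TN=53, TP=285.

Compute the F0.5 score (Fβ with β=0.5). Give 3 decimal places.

0.821

Fβ = (1+β²)·TP / ((1+β²)·TP + β²·FN + FP), with β²=1/4
= 1.25·285 / (1.25·285 + 0.25·90 + 55) = 0.821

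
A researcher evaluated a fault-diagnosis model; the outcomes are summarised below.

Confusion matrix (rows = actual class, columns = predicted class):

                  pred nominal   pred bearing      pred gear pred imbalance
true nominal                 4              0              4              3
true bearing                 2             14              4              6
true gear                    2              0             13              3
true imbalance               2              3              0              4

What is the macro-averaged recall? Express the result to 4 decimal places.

Per-class recall (TP/(TP+FN)):
  nominal: TP=4, FN=0+4+3=7 → 4/11 = 0.36364
  bearing: TP=14, FN=2+4+6=12 → 14/26 = 0.53846
  gear: TP=13, FN=2+0+3=5 → 13/18 = 0.72222
  imbalance: TP=4, FN=2+3+0=5 → 4/9 = 0.44444
Macro-recall = mean = (0.36364 + 0.53846 + 0.72222 + 0.44444) / 4 = 0.5172

0.5172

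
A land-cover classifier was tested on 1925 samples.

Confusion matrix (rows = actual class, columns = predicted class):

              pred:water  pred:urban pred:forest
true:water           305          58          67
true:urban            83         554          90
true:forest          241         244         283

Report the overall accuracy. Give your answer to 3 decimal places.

0.593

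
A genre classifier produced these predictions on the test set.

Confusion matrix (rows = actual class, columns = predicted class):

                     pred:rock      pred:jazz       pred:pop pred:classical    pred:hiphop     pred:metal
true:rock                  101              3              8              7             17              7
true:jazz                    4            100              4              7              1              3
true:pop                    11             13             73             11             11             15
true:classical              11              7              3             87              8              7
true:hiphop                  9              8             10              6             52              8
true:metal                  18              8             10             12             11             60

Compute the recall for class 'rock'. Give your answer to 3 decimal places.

0.706

recall = TP/(TP+FN).
rock: TP=101, FN=3+8+7+17+7=42 → 101/143 = 0.7063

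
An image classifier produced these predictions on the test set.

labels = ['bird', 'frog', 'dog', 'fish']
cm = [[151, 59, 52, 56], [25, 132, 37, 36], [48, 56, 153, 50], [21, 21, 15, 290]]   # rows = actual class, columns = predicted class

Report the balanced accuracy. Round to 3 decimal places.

0.596

Balanced accuracy = mean of per-class recall.
  bird: recall = 151/318 = 0.4748
  frog: recall = 132/230 = 0.5739
  dog: recall = 153/307 = 0.4984
  fish: recall = 290/347 = 0.8357
Mean = (0.4748 + 0.5739 + 0.4984 + 0.8357) / 4 = 0.596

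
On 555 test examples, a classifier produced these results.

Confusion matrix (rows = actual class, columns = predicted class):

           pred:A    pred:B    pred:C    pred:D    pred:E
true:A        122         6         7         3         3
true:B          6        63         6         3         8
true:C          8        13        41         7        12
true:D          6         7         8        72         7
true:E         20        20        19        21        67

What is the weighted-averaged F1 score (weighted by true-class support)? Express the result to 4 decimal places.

Per-class F1 score (2·TP/(2·TP+FP+FN)):
  A: TP=122, FP=6+8+6+20=40, FN=6+7+3+3=19 → 244/303 = 0.80528
  B: TP=63, FP=6+13+7+20=46, FN=6+6+3+8=23 → 126/195 = 0.64615
  C: TP=41, FP=7+6+8+19=40, FN=8+13+7+12=40 → 82/162 = 0.50617
  D: TP=72, FP=3+3+7+21=34, FN=6+7+8+7=28 → 144/206 = 0.69903
  E: TP=67, FP=3+8+12+7=30, FN=20+20+19+21=80 → 134/244 = 0.54918
Weighted-F1 score = Σ (supportᵢ/N)·F1 scoreᵢ with N=555: (141/555)·0.80528 + (86/555)·0.64615 + (81/555)·0.50617 + (100/555)·0.69903 + (147/555)·0.54918 = 0.6500

0.6500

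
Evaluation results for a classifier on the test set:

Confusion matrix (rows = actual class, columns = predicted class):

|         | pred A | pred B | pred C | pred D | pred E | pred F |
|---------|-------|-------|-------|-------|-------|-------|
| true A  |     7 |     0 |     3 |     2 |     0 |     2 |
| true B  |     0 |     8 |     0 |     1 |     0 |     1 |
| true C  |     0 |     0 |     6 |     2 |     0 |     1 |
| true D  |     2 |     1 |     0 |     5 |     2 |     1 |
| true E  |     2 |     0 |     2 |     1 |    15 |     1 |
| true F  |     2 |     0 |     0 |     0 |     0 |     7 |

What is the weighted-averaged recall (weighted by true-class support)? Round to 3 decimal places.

0.649

Per-class recall (TP/(TP+FN)):
  A: TP=7, FN=0+3+2+0+2=7 → 7/14 = 0.5000
  B: TP=8, FN=0+0+1+0+1=2 → 8/10 = 0.8000
  C: TP=6, FN=0+0+2+0+1=3 → 6/9 = 0.6667
  D: TP=5, FN=2+1+0+2+1=6 → 5/11 = 0.4545
  E: TP=15, FN=2+0+2+1+1=6 → 15/21 = 0.7143
  F: TP=7, FN=2+0+0+0+0=2 → 7/9 = 0.7778
Weighted-recall = Σ (supportᵢ/N)·recallᵢ with N=74: (14/74)·0.5000 + (10/74)·0.8000 + (9/74)·0.6667 + (11/74)·0.4545 + (21/74)·0.7143 + (9/74)·0.7778 = 0.649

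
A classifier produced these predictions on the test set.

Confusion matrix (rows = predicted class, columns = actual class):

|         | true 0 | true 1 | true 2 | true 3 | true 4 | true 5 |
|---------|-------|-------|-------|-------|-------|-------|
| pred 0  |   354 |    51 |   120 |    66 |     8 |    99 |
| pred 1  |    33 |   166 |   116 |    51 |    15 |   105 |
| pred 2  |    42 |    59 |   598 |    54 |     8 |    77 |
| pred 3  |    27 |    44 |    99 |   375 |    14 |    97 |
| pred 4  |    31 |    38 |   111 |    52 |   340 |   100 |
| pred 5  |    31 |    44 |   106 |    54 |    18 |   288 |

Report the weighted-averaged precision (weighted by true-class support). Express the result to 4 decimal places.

0.5667

Per-class precision (TP/(TP+FP)):
  0: TP=354, FP=51+120+66+8+99=344 → 354/698 = 0.50716
  1: TP=166, FP=33+116+51+15+105=320 → 166/486 = 0.34156
  2: TP=598, FP=42+59+54+8+77=240 → 598/838 = 0.71360
  3: TP=375, FP=27+44+99+14+97=281 → 375/656 = 0.57165
  4: TP=340, FP=31+38+111+52+100=332 → 340/672 = 0.50595
  5: TP=288, FP=31+44+106+54+18=253 → 288/541 = 0.53235
Weighted-precision = Σ (supportᵢ/N)·precisionᵢ with N=3891: (518/3891)·0.50716 + (402/3891)·0.34156 + (1150/3891)·0.71360 + (652/3891)·0.57165 + (403/3891)·0.50595 + (766/3891)·0.53235 = 0.5667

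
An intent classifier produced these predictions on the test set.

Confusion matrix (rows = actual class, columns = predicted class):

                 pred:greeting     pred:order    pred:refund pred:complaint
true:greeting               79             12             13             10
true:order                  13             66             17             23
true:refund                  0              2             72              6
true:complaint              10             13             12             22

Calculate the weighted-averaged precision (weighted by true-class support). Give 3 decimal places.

0.659

Per-class precision (TP/(TP+FP)):
  greeting: TP=79, FP=13+0+10=23 → 79/102 = 0.7745
  order: TP=66, FP=12+2+13=27 → 66/93 = 0.7097
  refund: TP=72, FP=13+17+12=42 → 72/114 = 0.6316
  complaint: TP=22, FP=10+23+6=39 → 22/61 = 0.3607
Weighted-precision = Σ (supportᵢ/N)·precisionᵢ with N=370: (114/370)·0.7745 + (119/370)·0.7097 + (80/370)·0.6316 + (57/370)·0.3607 = 0.659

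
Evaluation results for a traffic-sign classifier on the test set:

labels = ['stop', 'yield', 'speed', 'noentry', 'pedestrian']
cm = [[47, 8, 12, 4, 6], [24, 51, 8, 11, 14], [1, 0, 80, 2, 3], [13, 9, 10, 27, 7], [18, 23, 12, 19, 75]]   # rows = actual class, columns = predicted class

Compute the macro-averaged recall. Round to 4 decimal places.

0.5864

Per-class recall (TP/(TP+FN)):
  stop: TP=47, FN=8+12+4+6=30 → 47/77 = 0.61039
  yield: TP=51, FN=24+8+11+14=57 → 51/108 = 0.47222
  speed: TP=80, FN=1+0+2+3=6 → 80/86 = 0.93023
  noentry: TP=27, FN=13+9+10+7=39 → 27/66 = 0.40909
  pedestrian: TP=75, FN=18+23+12+19=72 → 75/147 = 0.51020
Macro-recall = mean = (0.61039 + 0.47222 + 0.93023 + 0.40909 + 0.51020) / 5 = 0.5864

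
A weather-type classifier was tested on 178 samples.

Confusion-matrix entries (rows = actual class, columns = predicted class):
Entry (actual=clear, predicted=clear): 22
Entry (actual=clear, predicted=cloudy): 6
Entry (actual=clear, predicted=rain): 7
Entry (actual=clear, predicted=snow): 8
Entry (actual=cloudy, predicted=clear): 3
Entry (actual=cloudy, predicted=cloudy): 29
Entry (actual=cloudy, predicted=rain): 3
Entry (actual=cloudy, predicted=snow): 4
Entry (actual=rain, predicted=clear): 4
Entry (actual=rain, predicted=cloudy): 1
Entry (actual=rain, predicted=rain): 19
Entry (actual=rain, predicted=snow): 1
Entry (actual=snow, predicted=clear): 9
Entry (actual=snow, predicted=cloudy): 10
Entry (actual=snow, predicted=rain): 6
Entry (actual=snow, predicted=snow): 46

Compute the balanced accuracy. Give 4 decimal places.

Balanced accuracy = mean of per-class recall.
  clear: recall = 22/43 = 0.51163
  cloudy: recall = 29/39 = 0.74359
  rain: recall = 19/25 = 0.76000
  snow: recall = 46/71 = 0.64789
Mean = (0.51163 + 0.74359 + 0.76000 + 0.64789) / 4 = 0.6658

0.6658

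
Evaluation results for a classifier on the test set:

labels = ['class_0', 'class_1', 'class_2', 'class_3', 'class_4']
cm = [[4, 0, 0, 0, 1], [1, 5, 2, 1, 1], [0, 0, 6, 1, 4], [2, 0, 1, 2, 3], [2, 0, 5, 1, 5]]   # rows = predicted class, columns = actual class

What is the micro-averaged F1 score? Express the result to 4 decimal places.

0.4681

Micro-averaging pools counts across classes: ΣTP=22, ΣFP=25, ΣFN=25.
Micro-F1 score = 2·TP/(2·TP+FP+FN) on pooled counts = 0.4681 (equals overall accuracy in single-label multiclass).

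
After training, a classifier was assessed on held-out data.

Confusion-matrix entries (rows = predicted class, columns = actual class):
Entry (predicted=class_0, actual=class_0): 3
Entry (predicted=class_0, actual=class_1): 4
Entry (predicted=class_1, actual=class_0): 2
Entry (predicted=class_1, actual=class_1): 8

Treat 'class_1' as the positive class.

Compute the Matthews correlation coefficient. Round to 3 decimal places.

MCC = (TP·TN − FP·FN) / √((TP+FP)(TP+FN)(TN+FP)(TN+FN))
Numerator = 8·3 − 2·4 = 16
Denominator = √(10·12·5·7) = √4200 = 64.8074
MCC = 16 / 64.8074 = 0.247

0.247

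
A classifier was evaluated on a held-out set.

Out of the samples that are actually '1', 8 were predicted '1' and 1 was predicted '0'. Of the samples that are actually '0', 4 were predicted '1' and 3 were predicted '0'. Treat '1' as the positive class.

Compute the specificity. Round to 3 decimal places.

Specificity = TN/(TN+FP) = 3/(3+4) = 0.429

0.429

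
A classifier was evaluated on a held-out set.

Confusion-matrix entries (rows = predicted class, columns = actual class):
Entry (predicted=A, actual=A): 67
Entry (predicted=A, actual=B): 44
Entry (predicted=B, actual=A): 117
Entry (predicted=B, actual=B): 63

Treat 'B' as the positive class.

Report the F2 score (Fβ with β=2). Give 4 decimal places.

Fβ = (1+β²)·TP / ((1+β²)·TP + β²·FN + FP), with β²=4
= 5·63 / (5·63 + 4·44 + 117) = 0.5181

0.5181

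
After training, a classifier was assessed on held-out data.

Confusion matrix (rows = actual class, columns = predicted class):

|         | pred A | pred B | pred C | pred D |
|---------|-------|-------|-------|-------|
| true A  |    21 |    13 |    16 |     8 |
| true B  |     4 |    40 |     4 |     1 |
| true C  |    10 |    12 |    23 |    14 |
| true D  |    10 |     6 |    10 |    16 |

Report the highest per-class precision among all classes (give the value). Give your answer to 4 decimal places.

Per-class precision (TP/(TP+FP)):
  A: TP=21, FP=4+10+10=24 → 21/45 = 0.46667
  B: TP=40, FP=13+12+6=31 → 40/71 = 0.56338
  C: TP=23, FP=16+4+10=30 → 23/53 = 0.43396
  D: TP=16, FP=8+1+14=23 → 16/39 = 0.41026
Highest is class 'B' with precision = 0.5634.

0.5634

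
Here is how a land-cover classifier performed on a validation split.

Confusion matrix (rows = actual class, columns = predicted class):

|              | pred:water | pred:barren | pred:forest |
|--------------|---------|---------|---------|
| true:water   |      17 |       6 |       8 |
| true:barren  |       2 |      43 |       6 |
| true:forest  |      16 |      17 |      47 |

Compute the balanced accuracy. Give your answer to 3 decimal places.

0.660

Balanced accuracy = mean of per-class recall.
  water: recall = 17/31 = 0.5484
  barren: recall = 43/51 = 0.8431
  forest: recall = 47/80 = 0.5875
Mean = (0.5484 + 0.8431 + 0.5875) / 3 = 0.660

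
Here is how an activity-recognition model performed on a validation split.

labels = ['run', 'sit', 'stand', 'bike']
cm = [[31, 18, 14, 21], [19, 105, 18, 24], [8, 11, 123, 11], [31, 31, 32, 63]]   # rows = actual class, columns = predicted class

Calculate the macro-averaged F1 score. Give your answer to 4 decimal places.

0.5432

Per-class F1 score (2·TP/(2·TP+FP+FN)):
  run: TP=31, FP=19+8+31=58, FN=18+14+21=53 → 62/173 = 0.35838
  sit: TP=105, FP=18+11+31=60, FN=19+18+24=61 → 210/331 = 0.63444
  stand: TP=123, FP=14+18+32=64, FN=8+11+11=30 → 246/340 = 0.72353
  bike: TP=63, FP=21+24+11=56, FN=31+31+32=94 → 126/276 = 0.45652
Macro-F1 score = mean = (0.35838 + 0.63444 + 0.72353 + 0.45652) / 4 = 0.5432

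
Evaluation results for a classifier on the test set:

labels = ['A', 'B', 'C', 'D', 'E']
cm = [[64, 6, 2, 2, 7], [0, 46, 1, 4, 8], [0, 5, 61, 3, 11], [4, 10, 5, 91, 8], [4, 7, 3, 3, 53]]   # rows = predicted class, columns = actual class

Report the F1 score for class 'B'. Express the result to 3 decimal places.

0.692

One-vs-rest for 'B': TP = diagonal; FP = other classes predicted 'B'; FN = 'B' predicted as other.
F1 score = 2·TP/(2·TP+FP+FN).
B: TP=46, FP=0+1+4+8=13, FN=6+5+10+7=28 → 92/133 = 0.6917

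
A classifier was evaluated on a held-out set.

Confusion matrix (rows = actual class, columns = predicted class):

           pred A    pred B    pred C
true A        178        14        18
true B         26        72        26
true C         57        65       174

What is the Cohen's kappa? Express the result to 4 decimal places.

Observed agreement pₒ = trace/N = 424/630 = 0.67302
Expected agreement pₑ = Σ (rowᵢ·colᵢ)/N² = (210·261 + 124·151 + 296·218)/630² = 0.34785
κ = (pₒ − pₑ)/(1 − pₑ) = (0.67302 − 0.34785)/(1 − 0.34785) = 0.4986

0.4986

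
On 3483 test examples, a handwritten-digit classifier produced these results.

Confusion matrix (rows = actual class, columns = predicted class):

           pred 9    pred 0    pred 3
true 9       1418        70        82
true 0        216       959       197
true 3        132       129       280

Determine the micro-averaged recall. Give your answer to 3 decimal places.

Micro-averaging pools counts across classes: ΣTP=2657, ΣFP=826, ΣFN=826.
Micro-recall = TP/(TP+FN) on pooled counts = 0.763 (equals overall accuracy in single-label multiclass).

0.763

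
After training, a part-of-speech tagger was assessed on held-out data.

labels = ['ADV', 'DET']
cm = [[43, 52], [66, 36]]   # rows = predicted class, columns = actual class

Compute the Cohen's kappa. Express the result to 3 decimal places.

Observed agreement pₒ = trace/N = 79/197 = 0.4010
Expected agreement pₑ = Σ (rowᵢ·colᵢ)/N² = (109·95 + 88·102)/197² = 0.4981
κ = (pₒ − pₑ)/(1 − pₑ) = (0.4010 − 0.4981)/(1 − 0.4981) = -0.193

-0.193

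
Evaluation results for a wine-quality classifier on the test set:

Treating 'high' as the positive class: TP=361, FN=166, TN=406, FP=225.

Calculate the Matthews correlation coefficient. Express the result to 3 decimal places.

MCC = (TP·TN − FP·FN) / √((TP+FP)(TP+FN)(TN+FP)(TN+FN))
Numerator = 361·406 − 225·166 = 109216
Denominator = √(586·527·631·572) = √111463742104 = 333861.8608
MCC = 109216 / 333861.8608 = 0.327

0.327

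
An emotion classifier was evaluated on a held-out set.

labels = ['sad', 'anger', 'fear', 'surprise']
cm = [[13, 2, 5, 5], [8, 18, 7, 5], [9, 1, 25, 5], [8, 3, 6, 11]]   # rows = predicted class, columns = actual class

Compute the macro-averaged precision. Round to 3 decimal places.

0.503

Per-class precision (TP/(TP+FP)):
  sad: TP=13, FP=2+5+5=12 → 13/25 = 0.5200
  anger: TP=18, FP=8+7+5=20 → 18/38 = 0.4737
  fear: TP=25, FP=9+1+5=15 → 25/40 = 0.6250
  surprise: TP=11, FP=8+3+6=17 → 11/28 = 0.3929
Macro-precision = mean = (0.5200 + 0.4737 + 0.6250 + 0.3929) / 4 = 0.503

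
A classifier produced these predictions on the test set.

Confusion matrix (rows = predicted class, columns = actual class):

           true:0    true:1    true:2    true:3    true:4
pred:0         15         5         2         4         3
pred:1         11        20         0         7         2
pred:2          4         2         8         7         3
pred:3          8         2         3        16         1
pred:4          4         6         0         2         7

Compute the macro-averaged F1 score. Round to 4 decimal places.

Per-class F1 score (2·TP/(2·TP+FP+FN)):
  0: TP=15, FP=5+2+4+3=14, FN=11+4+8+4=27 → 30/71 = 0.42254
  1: TP=20, FP=11+0+7+2=20, FN=5+2+2+6=15 → 40/75 = 0.53333
  2: TP=8, FP=4+2+7+3=16, FN=2+0+3+0=5 → 16/37 = 0.43243
  3: TP=16, FP=8+2+3+1=14, FN=4+7+7+2=20 → 32/66 = 0.48485
  4: TP=7, FP=4+6+0+2=12, FN=3+2+3+1=9 → 14/35 = 0.40000
Macro-F1 score = mean = (0.42254 + 0.53333 + 0.43243 + 0.48485 + 0.40000) / 5 = 0.4546

0.4546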